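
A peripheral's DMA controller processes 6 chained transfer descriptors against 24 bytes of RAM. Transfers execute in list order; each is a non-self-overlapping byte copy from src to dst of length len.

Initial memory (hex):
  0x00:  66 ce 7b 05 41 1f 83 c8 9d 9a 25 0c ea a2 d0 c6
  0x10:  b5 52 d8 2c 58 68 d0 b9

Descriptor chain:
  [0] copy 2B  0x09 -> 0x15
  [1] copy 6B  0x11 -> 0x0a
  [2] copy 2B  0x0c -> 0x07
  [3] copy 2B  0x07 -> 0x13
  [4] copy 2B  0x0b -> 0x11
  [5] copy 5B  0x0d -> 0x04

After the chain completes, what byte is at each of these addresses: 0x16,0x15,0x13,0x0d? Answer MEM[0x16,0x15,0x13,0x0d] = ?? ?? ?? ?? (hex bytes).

D0: mem[0x15..0x16] <- [9a 25]
D1: mem[0x0a..0x0f] <- [52 d8 2c 58 9a 25]
D2: mem[0x07..0x08] <- [2c 58]
D3: mem[0x13..0x14] <- [2c 58]
D4: mem[0x11..0x12] <- [d8 2c]
D5: mem[0x04..0x08] <- [58 9a 25 b5 d8]
query mem[0x16]=0x25, mem[0x15]=0x9a, mem[0x13]=0x2c, mem[0x0d]=0x58

MEM[0x16,0x15,0x13,0x0d] = 25 9a 2c 58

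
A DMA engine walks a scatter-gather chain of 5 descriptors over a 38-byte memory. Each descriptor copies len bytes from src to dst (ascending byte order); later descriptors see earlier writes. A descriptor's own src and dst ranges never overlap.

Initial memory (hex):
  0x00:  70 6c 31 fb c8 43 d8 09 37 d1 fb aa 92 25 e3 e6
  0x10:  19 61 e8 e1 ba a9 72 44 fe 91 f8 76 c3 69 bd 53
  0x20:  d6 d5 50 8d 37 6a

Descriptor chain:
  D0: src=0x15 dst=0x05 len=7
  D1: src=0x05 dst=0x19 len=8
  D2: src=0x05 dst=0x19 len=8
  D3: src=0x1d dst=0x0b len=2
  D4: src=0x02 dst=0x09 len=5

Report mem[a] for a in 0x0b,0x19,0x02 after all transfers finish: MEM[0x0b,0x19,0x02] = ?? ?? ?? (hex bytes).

  after D0: wrote 7B at 0x05 = a97244fe91f876
  after D1: wrote 8B at 0x19 = a97244fe91f87692
  after D2: wrote 8B at 0x19 = a97244fe91f87692
  after D3: wrote 2B at 0x0b = 91f8
  after D4: wrote 5B at 0x09 = 31fbc8a972
query mem[0x0b]=0xc8, mem[0x19]=0xa9, mem[0x02]=0x31

MEM[0x0b,0x19,0x02] = c8 a9 31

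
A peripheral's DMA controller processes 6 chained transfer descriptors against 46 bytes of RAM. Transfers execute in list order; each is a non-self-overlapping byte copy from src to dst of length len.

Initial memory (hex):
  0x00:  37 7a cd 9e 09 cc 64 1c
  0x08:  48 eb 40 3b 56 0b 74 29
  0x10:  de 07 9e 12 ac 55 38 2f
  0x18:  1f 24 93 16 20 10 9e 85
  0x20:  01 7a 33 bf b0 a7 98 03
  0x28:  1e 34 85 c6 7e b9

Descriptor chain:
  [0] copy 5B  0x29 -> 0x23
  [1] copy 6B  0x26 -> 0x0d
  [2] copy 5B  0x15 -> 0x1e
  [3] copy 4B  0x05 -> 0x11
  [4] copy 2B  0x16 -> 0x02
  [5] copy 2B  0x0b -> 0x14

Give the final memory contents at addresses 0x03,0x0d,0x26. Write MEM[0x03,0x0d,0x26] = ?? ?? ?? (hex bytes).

  after D0: wrote 5B at 0x23 = 3485c67eb9
  after D1: wrote 6B at 0x0d = 7eb91e3485c6
  after D2: wrote 5B at 0x1e = 55382f1f24
  after D3: wrote 4B at 0x11 = cc641c48
  after D4: wrote 2B at 0x02 = 382f
  after D5: wrote 2B at 0x14 = 3b56
query mem[0x03]=0x2f, mem[0x0d]=0x7e, mem[0x26]=0x7e

MEM[0x03,0x0d,0x26] = 2f 7e 7e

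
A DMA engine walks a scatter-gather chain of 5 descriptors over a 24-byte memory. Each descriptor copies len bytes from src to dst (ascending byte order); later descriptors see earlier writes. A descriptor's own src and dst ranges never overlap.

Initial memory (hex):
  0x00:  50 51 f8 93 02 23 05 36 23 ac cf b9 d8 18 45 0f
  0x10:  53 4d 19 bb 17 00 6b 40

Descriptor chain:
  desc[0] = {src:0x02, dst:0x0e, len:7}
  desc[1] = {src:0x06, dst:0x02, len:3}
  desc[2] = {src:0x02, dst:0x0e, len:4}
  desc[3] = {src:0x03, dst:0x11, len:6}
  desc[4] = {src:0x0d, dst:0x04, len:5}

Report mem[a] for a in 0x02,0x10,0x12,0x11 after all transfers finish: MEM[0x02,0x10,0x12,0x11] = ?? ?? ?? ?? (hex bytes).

#0 dst[0x0e+7] := {0xf8,0x93,0x02,0x23,0x05,0x36,0x23}
#1 dst[0x02+3] := {0x05,0x36,0x23}
#2 dst[0x0e+4] := {0x05,0x36,0x23,0x23}
#3 dst[0x11+6] := {0x36,0x23,0x23,0x05,0x36,0x23}
#4 dst[0x04+5] := {0x18,0x05,0x36,0x23,0x36}
query mem[0x02]=0x05, mem[0x10]=0x23, mem[0x12]=0x23, mem[0x11]=0x36

MEM[0x02,0x10,0x12,0x11] = 05 23 23 36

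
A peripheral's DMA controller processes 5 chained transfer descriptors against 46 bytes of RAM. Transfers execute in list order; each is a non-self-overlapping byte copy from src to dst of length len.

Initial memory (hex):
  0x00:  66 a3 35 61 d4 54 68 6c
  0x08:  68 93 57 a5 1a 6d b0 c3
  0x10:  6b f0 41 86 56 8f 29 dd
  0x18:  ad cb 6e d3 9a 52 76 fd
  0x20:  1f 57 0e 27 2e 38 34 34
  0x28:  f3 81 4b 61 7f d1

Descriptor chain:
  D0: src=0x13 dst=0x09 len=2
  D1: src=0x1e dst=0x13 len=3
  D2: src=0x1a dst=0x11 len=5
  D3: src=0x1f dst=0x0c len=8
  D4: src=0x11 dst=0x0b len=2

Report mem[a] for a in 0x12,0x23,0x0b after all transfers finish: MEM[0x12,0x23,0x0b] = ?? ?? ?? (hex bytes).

  after D0: wrote 2B at 0x09 = 8656
  after D1: wrote 3B at 0x13 = 76fd1f
  after D2: wrote 5B at 0x11 = 6ed39a5276
  after D3: wrote 8B at 0x0c = fd1f570e272e3834
  after D4: wrote 2B at 0x0b = 2e38
query mem[0x12]=0x38, mem[0x23]=0x27, mem[0x0b]=0x2e

MEM[0x12,0x23,0x0b] = 38 27 2e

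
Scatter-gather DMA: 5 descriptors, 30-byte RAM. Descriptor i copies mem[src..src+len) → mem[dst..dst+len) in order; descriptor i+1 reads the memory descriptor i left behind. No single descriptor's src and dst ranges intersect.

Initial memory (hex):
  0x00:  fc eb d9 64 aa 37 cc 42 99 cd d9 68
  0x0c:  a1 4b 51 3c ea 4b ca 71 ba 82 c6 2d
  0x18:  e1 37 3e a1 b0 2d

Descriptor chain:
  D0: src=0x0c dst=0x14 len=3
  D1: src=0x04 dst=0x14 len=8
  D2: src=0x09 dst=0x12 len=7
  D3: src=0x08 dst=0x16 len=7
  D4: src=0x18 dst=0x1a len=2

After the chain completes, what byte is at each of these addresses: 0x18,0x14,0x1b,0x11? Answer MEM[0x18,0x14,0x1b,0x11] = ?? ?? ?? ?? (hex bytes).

MEM[0x18,0x14,0x1b,0x11] = d9 68 68 4b

  after D0: wrote 3B at 0x14 = a14b51
  after D1: wrote 8B at 0x14 = aa37cc4299cdd968
  after D2: wrote 7B at 0x12 = cdd968a14b513c
  after D3: wrote 7B at 0x16 = 99cdd968a14b51
  after D4: wrote 2B at 0x1a = d968
query mem[0x18]=0xd9, mem[0x14]=0x68, mem[0x1b]=0x68, mem[0x11]=0x4b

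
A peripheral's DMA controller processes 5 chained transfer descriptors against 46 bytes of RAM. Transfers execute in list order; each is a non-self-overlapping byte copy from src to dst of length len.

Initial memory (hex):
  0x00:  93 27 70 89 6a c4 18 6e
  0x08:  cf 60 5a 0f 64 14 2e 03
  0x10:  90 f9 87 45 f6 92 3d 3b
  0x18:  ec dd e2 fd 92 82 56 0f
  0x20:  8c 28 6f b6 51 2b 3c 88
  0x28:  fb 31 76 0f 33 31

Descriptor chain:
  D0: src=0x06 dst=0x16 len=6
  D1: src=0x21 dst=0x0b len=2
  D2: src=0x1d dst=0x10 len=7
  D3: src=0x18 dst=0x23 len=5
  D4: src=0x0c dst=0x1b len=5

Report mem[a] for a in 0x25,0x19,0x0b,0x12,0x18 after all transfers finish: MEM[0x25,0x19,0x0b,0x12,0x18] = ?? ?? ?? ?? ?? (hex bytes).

  after D0: wrote 6B at 0x16 = 186ecf605a0f
  after D1: wrote 2B at 0x0b = 286f
  after D2: wrote 7B at 0x10 = 82560f8c286fb6
  after D3: wrote 5B at 0x23 = cf605a0f92
  after D4: wrote 5B at 0x1b = 6f142e0382
query mem[0x25]=0x5a, mem[0x19]=0x60, mem[0x0b]=0x28, mem[0x12]=0x0f, mem[0x18]=0xcf

MEM[0x25,0x19,0x0b,0x12,0x18] = 5a 60 28 0f cf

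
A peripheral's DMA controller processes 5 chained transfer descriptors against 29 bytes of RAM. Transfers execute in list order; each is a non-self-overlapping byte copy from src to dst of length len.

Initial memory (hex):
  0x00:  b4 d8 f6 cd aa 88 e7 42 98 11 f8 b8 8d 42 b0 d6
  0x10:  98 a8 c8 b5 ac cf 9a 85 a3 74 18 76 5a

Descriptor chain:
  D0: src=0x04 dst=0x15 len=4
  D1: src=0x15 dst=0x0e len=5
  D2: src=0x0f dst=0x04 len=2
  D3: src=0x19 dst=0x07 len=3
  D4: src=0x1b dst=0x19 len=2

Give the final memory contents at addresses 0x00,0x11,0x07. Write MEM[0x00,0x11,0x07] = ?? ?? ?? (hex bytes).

MEM[0x00,0x11,0x07] = b4 42 74

D0: mem[0x15..0x18] <- [aa 88 e7 42]
D1: mem[0x0e..0x12] <- [aa 88 e7 42 74]
D2: mem[0x04..0x05] <- [88 e7]
D3: mem[0x07..0x09] <- [74 18 76]
D4: mem[0x19..0x1a] <- [76 5a]
query mem[0x00]=0xb4, mem[0x11]=0x42, mem[0x07]=0x74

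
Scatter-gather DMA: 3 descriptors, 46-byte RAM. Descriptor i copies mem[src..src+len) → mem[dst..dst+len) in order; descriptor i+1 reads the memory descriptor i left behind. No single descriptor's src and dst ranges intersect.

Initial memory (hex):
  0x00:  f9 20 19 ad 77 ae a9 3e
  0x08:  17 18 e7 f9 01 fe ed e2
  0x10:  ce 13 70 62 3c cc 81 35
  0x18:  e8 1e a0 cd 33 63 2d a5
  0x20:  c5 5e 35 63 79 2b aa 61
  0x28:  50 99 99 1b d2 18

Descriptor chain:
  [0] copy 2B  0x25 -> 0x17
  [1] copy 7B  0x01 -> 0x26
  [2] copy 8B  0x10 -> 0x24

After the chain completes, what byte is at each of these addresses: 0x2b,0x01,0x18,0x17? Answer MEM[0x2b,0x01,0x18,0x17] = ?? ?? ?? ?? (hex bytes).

  after D0: wrote 2B at 0x17 = 2baa
  after D1: wrote 7B at 0x26 = 2019ad77aea93e
  after D2: wrote 8B at 0x24 = ce1370623ccc812b
query mem[0x2b]=0x2b, mem[0x01]=0x20, mem[0x18]=0xaa, mem[0x17]=0x2b

MEM[0x2b,0x01,0x18,0x17] = 2b 20 aa 2b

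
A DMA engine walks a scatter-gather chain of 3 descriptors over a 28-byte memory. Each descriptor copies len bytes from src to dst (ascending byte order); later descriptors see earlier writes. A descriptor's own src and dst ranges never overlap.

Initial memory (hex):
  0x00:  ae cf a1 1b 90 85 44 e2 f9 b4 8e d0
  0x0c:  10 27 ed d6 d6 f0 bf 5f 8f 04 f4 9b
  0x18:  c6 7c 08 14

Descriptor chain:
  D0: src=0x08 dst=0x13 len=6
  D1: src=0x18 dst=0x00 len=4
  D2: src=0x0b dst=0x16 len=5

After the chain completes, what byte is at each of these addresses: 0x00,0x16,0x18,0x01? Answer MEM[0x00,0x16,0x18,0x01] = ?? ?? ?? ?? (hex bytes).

  after D0: wrote 6B at 0x13 = f9b48ed01027
  after D1: wrote 4B at 0x00 = 277c0814
  after D2: wrote 5B at 0x16 = d01027edd6
query mem[0x00]=0x27, mem[0x16]=0xd0, mem[0x18]=0x27, mem[0x01]=0x7c

MEM[0x00,0x16,0x18,0x01] = 27 d0 27 7c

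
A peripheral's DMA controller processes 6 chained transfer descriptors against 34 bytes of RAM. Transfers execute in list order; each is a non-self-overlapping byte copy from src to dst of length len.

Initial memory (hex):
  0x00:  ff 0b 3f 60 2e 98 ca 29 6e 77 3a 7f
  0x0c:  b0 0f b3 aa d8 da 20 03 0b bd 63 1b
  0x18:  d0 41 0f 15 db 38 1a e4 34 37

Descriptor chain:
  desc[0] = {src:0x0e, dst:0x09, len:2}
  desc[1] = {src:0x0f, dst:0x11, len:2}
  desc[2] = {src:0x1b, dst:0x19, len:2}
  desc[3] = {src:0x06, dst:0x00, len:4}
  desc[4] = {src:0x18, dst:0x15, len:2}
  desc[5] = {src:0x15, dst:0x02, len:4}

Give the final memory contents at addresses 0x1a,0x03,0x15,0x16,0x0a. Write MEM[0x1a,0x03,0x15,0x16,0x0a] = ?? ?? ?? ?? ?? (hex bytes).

MEM[0x1a,0x03,0x15,0x16,0x0a] = db 15 d0 15 aa

  after D0: wrote 2B at 0x09 = b3aa
  after D1: wrote 2B at 0x11 = aad8
  after D2: wrote 2B at 0x19 = 15db
  after D3: wrote 4B at 0x00 = ca296eb3
  after D4: wrote 2B at 0x15 = d015
  after D5: wrote 4B at 0x02 = d0151bd0
query mem[0x1a]=0xdb, mem[0x03]=0x15, mem[0x15]=0xd0, mem[0x16]=0x15, mem[0x0a]=0xaa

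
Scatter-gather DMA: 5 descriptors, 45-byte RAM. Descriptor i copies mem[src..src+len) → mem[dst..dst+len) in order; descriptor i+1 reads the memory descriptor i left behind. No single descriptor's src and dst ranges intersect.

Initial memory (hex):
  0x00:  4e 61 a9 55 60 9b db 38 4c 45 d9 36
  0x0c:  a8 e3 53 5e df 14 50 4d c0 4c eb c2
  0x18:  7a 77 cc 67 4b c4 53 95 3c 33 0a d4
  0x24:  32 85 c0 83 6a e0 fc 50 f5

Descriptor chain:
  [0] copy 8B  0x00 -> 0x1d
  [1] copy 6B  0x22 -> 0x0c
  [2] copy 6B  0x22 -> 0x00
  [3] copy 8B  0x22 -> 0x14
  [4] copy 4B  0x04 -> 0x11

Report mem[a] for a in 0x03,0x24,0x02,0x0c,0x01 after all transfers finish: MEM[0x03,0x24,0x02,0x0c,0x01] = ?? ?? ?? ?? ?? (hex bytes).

MEM[0x03,0x24,0x02,0x0c,0x01] = 85 38 38 9b db

[0] 0x00->0x1d len=8 : 4e 61 a9 55 60 9b db 38
[1] 0x22->0x0c len=6 : 9b db 38 85 c0 83
[2] 0x22->0x00 len=6 : 9b db 38 85 c0 83
[3] 0x22->0x14 len=8 : 9b db 38 85 c0 83 6a e0
[4] 0x04->0x11 len=4 : c0 83 db 38
query mem[0x03]=0x85, mem[0x24]=0x38, mem[0x02]=0x38, mem[0x0c]=0x9b, mem[0x01]=0xdb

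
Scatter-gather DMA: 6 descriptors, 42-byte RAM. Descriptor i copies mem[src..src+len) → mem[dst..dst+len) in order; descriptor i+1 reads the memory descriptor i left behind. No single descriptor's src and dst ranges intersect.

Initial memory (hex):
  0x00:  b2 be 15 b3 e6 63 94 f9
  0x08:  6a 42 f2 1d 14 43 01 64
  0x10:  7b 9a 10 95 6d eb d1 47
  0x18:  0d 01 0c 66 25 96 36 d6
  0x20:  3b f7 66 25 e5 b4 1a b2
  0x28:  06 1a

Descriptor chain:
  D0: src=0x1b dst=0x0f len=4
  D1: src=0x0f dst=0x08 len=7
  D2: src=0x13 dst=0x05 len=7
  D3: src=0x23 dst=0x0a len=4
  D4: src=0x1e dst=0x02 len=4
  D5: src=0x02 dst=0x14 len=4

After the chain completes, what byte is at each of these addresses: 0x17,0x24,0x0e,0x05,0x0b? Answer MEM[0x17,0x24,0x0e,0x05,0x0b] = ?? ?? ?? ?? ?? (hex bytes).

[0] 0x1b->0x0f len=4 : 66 25 96 36
[1] 0x0f->0x08 len=7 : 66 25 96 36 95 6d eb
[2] 0x13->0x05 len=7 : 95 6d eb d1 47 0d 01
[3] 0x23->0x0a len=4 : 25 e5 b4 1a
[4] 0x1e->0x02 len=4 : 36 d6 3b f7
[5] 0x02->0x14 len=4 : 36 d6 3b f7
query mem[0x17]=0xf7, mem[0x24]=0xe5, mem[0x0e]=0xeb, mem[0x05]=0xf7, mem[0x0b]=0xe5

MEM[0x17,0x24,0x0e,0x05,0x0b] = f7 e5 eb f7 e5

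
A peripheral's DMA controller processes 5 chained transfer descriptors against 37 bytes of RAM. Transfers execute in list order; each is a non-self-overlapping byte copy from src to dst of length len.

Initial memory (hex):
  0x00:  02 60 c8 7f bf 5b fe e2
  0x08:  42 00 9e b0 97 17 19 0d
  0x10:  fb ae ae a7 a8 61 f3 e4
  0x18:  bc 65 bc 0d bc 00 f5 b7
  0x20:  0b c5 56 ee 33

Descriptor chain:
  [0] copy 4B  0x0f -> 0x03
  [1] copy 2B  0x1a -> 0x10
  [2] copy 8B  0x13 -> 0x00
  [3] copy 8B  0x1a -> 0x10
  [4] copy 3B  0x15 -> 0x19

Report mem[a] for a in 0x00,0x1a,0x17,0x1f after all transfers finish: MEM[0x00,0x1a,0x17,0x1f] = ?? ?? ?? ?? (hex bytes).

MEM[0x00,0x1a,0x17,0x1f] = a7 0b c5 b7

[0] 0x0f->0x03 len=4 : 0d fb ae ae
[1] 0x1a->0x10 len=2 : bc 0d
[2] 0x13->0x00 len=8 : a7 a8 61 f3 e4 bc 65 bc
[3] 0x1a->0x10 len=8 : bc 0d bc 00 f5 b7 0b c5
[4] 0x15->0x19 len=3 : b7 0b c5
query mem[0x00]=0xa7, mem[0x1a]=0x0b, mem[0x17]=0xc5, mem[0x1f]=0xb7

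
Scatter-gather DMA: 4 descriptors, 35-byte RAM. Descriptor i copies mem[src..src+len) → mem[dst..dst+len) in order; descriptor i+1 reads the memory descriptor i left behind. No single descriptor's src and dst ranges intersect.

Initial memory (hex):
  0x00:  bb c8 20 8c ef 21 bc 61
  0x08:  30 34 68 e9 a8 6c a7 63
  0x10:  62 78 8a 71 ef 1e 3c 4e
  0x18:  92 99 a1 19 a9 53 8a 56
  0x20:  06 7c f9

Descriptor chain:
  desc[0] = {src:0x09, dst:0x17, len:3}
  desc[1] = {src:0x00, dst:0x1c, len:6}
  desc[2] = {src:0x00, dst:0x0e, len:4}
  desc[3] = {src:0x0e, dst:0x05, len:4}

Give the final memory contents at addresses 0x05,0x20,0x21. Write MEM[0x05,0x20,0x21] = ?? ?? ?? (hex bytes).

D0: mem[0x17..0x19] <- [34 68 e9]
D1: mem[0x1c..0x21] <- [bb c8 20 8c ef 21]
D2: mem[0x0e..0x11] <- [bb c8 20 8c]
D3: mem[0x05..0x08] <- [bb c8 20 8c]
query mem[0x05]=0xbb, mem[0x20]=0xef, mem[0x21]=0x21

MEM[0x05,0x20,0x21] = bb ef 21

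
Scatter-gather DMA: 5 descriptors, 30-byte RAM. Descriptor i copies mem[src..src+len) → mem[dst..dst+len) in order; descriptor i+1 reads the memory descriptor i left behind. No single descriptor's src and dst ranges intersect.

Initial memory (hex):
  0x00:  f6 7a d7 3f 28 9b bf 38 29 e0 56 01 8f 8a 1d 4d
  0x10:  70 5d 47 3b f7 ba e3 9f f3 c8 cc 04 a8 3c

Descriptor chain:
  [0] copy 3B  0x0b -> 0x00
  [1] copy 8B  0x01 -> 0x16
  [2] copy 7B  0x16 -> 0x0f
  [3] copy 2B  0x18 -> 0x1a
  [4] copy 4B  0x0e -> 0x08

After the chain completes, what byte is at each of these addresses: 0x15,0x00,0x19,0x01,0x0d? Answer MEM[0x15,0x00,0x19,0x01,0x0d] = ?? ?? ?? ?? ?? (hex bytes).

  after D0: wrote 3B at 0x00 = 018f8a
  after D1: wrote 8B at 0x16 = 8f8a3f289bbf3829
  after D2: wrote 7B at 0x0f = 8f8a3f289bbf38
  after D3: wrote 2B at 0x1a = 3f28
  after D4: wrote 4B at 0x08 = 1d8f8a3f
query mem[0x15]=0x38, mem[0x00]=0x01, mem[0x19]=0x28, mem[0x01]=0x8f, mem[0x0d]=0x8a

MEM[0x15,0x00,0x19,0x01,0x0d] = 38 01 28 8f 8a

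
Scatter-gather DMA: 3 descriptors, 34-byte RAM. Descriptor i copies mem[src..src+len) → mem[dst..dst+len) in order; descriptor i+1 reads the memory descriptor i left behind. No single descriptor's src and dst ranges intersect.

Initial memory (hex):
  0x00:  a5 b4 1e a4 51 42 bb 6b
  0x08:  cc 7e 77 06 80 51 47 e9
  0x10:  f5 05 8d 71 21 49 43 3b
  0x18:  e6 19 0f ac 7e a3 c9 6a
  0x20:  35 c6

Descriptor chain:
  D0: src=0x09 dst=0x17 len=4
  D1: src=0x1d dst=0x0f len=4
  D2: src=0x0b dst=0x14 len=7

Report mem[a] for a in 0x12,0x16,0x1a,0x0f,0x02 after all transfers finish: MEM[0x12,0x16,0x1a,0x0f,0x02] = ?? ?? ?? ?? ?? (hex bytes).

D0: mem[0x17..0x1a] <- [7e 77 06 80]
D1: mem[0x0f..0x12] <- [a3 c9 6a 35]
D2: mem[0x14..0x1a] <- [06 80 51 47 a3 c9 6a]
query mem[0x12]=0x35, mem[0x16]=0x51, mem[0x1a]=0x6a, mem[0x0f]=0xa3, mem[0x02]=0x1e

MEM[0x12,0x16,0x1a,0x0f,0x02] = 35 51 6a a3 1e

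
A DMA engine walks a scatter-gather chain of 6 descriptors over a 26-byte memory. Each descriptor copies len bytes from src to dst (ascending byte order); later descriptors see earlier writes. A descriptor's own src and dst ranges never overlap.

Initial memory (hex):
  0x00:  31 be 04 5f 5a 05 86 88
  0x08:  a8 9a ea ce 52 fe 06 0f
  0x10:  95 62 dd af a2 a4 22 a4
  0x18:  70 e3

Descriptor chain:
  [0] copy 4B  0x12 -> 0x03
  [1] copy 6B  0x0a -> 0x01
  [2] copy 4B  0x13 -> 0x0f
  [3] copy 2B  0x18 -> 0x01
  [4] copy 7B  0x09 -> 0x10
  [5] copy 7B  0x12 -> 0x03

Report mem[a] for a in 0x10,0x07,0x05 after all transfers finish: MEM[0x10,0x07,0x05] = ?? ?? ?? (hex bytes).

MEM[0x10,0x07,0x05] = 9a af fe

#0 dst[0x03+4] := {0xdd,0xaf,0xa2,0xa4}
#1 dst[0x01+6] := {0xea,0xce,0x52,0xfe,0x06,0x0f}
#2 dst[0x0f+4] := {0xaf,0xa2,0xa4,0x22}
#3 dst[0x01+2] := {0x70,0xe3}
#4 dst[0x10+7] := {0x9a,0xea,0xce,0x52,0xfe,0x06,0xaf}
#5 dst[0x03+7] := {0xce,0x52,0xfe,0x06,0xaf,0xa4,0x70}
query mem[0x10]=0x9a, mem[0x07]=0xaf, mem[0x05]=0xfe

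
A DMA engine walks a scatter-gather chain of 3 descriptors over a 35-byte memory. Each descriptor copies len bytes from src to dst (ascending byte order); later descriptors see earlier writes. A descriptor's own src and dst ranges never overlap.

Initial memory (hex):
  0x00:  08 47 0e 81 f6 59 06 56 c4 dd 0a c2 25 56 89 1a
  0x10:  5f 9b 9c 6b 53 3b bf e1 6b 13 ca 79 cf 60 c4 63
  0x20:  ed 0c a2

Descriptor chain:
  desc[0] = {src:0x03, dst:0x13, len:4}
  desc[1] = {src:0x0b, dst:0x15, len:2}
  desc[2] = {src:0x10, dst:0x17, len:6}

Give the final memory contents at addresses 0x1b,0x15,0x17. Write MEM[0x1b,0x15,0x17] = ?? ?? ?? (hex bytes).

MEM[0x1b,0x15,0x17] = f6 c2 5f

#0 dst[0x13+4] := {0x81,0xf6,0x59,0x06}
#1 dst[0x15+2] := {0xc2,0x25}
#2 dst[0x17+6] := {0x5f,0x9b,0x9c,0x81,0xf6,0xc2}
query mem[0x1b]=0xf6, mem[0x15]=0xc2, mem[0x17]=0x5f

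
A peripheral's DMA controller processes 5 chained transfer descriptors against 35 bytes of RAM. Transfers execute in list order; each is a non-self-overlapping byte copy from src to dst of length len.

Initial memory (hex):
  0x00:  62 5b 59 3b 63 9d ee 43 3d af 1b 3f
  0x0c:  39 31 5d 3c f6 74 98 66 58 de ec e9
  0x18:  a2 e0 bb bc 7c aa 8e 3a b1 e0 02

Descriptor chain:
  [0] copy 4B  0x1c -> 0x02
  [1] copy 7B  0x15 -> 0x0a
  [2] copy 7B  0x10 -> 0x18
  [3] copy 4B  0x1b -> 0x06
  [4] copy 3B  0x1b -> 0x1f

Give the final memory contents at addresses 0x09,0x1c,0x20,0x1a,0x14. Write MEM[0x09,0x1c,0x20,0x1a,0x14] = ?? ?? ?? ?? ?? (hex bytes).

MEM[0x09,0x1c,0x20,0x1a,0x14] = ec 58 58 98 58

  after D0: wrote 4B at 0x02 = 7caa8e3a
  after D1: wrote 7B at 0x0a = deece9a2e0bbbc
  after D2: wrote 7B at 0x18 = bc74986658deec
  after D3: wrote 4B at 0x06 = 6658deec
  after D4: wrote 3B at 0x1f = 6658de
query mem[0x09]=0xec, mem[0x1c]=0x58, mem[0x20]=0x58, mem[0x1a]=0x98, mem[0x14]=0x58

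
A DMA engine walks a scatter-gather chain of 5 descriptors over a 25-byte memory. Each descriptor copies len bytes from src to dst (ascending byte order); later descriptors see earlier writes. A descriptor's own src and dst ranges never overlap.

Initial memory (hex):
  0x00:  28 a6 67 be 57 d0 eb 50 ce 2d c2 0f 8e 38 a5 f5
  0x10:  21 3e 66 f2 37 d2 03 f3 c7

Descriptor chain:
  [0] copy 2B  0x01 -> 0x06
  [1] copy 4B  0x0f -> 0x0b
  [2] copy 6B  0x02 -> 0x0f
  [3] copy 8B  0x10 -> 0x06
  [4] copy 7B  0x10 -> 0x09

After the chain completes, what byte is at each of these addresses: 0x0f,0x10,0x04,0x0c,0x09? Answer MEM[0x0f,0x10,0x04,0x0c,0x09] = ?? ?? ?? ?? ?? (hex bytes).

MEM[0x0f,0x10,0x04,0x0c,0x09] = 03 be 57 a6 be

D0: mem[0x06..0x07] <- [a6 67]
D1: mem[0x0b..0x0e] <- [f5 21 3e 66]
D2: mem[0x0f..0x14] <- [67 be 57 d0 a6 67]
D3: mem[0x06..0x0d] <- [be 57 d0 a6 67 d2 03 f3]
D4: mem[0x09..0x0f] <- [be 57 d0 a6 67 d2 03]
query mem[0x0f]=0x03, mem[0x10]=0xbe, mem[0x04]=0x57, mem[0x0c]=0xa6, mem[0x09]=0xbe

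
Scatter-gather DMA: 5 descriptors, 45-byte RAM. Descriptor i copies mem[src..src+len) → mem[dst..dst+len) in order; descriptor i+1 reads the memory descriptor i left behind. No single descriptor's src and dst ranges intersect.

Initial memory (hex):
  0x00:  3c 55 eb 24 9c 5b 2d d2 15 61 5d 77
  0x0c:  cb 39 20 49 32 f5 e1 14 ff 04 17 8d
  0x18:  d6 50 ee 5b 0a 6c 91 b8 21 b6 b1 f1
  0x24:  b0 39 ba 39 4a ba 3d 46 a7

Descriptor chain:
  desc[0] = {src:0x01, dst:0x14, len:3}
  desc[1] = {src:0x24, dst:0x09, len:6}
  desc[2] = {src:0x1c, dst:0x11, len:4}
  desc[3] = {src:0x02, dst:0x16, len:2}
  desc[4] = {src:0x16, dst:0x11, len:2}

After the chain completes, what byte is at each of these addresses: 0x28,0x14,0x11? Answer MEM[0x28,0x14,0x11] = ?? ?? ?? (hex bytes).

MEM[0x28,0x14,0x11] = 4a b8 eb

D0: mem[0x14..0x16] <- [55 eb 24]
D1: mem[0x09..0x0e] <- [b0 39 ba 39 4a ba]
D2: mem[0x11..0x14] <- [0a 6c 91 b8]
D3: mem[0x16..0x17] <- [eb 24]
D4: mem[0x11..0x12] <- [eb 24]
query mem[0x28]=0x4a, mem[0x14]=0xb8, mem[0x11]=0xeb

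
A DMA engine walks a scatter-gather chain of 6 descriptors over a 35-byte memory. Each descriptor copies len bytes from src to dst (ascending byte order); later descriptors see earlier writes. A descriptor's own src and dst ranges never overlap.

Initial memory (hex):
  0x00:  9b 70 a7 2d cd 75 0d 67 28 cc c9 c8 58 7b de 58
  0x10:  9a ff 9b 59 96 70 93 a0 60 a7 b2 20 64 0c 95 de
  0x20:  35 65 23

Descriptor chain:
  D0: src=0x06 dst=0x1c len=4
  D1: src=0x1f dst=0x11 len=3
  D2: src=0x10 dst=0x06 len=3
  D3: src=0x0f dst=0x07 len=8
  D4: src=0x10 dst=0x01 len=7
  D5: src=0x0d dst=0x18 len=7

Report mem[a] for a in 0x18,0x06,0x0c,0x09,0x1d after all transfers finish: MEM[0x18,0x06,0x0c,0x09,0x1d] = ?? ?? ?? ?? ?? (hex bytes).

MEM[0x18,0x06,0x0c,0x09,0x1d] = 70 70 96 cc 35

D0: mem[0x1c..0x1f] <- [0d 67 28 cc]
D1: mem[0x11..0x13] <- [cc 35 65]
D2: mem[0x06..0x08] <- [9a cc 35]
D3: mem[0x07..0x0e] <- [58 9a cc 35 65 96 70 93]
D4: mem[0x01..0x07] <- [9a cc 35 65 96 70 93]
D5: mem[0x18..0x1e] <- [70 93 58 9a cc 35 65]
query mem[0x18]=0x70, mem[0x06]=0x70, mem[0x0c]=0x96, mem[0x09]=0xcc, mem[0x1d]=0x35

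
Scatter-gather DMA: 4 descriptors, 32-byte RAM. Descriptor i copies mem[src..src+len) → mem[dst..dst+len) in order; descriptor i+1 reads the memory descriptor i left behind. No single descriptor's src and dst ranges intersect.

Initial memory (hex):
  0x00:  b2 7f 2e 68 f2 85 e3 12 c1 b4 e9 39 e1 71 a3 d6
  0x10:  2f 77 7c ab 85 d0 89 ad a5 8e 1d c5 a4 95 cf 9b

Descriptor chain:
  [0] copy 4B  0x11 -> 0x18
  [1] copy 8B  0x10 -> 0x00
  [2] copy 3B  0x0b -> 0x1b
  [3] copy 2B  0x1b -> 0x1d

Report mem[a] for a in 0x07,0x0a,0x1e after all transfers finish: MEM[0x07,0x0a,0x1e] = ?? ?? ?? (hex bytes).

MEM[0x07,0x0a,0x1e] = ad e9 e1

#0 dst[0x18+4] := {0x77,0x7c,0xab,0x85}
#1 dst[0x00+8] := {0x2f,0x77,0x7c,0xab,0x85,0xd0,0x89,0xad}
#2 dst[0x1b+3] := {0x39,0xe1,0x71}
#3 dst[0x1d+2] := {0x39,0xe1}
query mem[0x07]=0xad, mem[0x0a]=0xe9, mem[0x1e]=0xe1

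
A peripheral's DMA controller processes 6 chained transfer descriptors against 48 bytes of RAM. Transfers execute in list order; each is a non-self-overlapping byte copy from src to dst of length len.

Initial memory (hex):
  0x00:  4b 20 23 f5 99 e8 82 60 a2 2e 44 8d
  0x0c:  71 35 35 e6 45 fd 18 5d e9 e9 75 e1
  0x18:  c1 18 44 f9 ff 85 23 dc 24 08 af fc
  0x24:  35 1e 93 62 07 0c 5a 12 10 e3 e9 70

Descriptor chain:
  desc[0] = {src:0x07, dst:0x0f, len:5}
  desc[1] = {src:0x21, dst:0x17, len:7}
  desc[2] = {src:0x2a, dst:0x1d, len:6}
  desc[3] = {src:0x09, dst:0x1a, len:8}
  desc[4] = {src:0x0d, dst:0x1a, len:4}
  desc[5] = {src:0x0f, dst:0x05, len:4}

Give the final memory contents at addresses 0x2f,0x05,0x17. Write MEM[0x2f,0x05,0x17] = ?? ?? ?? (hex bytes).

MEM[0x2f,0x05,0x17] = 70 60 08

[0] 0x07->0x0f len=5 : 60 a2 2e 44 8d
[1] 0x21->0x17 len=7 : 08 af fc 35 1e 93 62
[2] 0x2a->0x1d len=6 : 5a 12 10 e3 e9 70
[3] 0x09->0x1a len=8 : 2e 44 8d 71 35 35 60 a2
[4] 0x0d->0x1a len=4 : 35 35 60 a2
[5] 0x0f->0x05 len=4 : 60 a2 2e 44
query mem[0x2f]=0x70, mem[0x05]=0x60, mem[0x17]=0x08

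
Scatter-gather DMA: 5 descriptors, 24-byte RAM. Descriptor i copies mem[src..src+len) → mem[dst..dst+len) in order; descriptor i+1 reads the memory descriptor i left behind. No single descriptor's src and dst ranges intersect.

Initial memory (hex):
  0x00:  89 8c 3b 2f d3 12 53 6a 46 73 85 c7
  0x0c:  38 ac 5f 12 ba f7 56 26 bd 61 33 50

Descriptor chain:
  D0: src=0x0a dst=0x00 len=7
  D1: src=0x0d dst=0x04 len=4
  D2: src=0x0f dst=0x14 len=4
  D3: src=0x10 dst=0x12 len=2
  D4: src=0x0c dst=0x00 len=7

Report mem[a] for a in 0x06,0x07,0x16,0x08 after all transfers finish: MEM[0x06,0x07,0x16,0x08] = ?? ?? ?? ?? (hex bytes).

MEM[0x06,0x07,0x16,0x08] = ba ba f7 46

D0: mem[0x00..0x06] <- [85 c7 38 ac 5f 12 ba]
D1: mem[0x04..0x07] <- [ac 5f 12 ba]
D2: mem[0x14..0x17] <- [12 ba f7 56]
D3: mem[0x12..0x13] <- [ba f7]
D4: mem[0x00..0x06] <- [38 ac 5f 12 ba f7 ba]
query mem[0x06]=0xba, mem[0x07]=0xba, mem[0x16]=0xf7, mem[0x08]=0x46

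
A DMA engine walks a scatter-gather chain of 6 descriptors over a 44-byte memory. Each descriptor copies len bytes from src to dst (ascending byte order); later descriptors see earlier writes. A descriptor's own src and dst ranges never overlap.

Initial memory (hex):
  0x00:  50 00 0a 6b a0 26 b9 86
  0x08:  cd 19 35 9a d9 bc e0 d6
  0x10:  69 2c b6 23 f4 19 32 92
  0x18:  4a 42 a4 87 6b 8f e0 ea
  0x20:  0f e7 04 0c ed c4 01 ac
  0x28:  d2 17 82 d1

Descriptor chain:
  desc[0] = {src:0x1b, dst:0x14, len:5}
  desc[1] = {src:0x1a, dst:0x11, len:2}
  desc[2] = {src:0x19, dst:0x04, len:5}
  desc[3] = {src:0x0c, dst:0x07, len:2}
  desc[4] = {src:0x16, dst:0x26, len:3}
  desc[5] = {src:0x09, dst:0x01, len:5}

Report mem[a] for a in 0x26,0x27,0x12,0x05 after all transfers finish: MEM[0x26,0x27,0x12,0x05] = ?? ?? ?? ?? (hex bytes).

#0 dst[0x14+5] := {0x87,0x6b,0x8f,0xe0,0xea}
#1 dst[0x11+2] := {0xa4,0x87}
#2 dst[0x04+5] := {0x42,0xa4,0x87,0x6b,0x8f}
#3 dst[0x07+2] := {0xd9,0xbc}
#4 dst[0x26+3] := {0x8f,0xe0,0xea}
#5 dst[0x01+5] := {0x19,0x35,0x9a,0xd9,0xbc}
query mem[0x26]=0x8f, mem[0x27]=0xe0, mem[0x12]=0x87, mem[0x05]=0xbc

MEM[0x26,0x27,0x12,0x05] = 8f e0 87 bc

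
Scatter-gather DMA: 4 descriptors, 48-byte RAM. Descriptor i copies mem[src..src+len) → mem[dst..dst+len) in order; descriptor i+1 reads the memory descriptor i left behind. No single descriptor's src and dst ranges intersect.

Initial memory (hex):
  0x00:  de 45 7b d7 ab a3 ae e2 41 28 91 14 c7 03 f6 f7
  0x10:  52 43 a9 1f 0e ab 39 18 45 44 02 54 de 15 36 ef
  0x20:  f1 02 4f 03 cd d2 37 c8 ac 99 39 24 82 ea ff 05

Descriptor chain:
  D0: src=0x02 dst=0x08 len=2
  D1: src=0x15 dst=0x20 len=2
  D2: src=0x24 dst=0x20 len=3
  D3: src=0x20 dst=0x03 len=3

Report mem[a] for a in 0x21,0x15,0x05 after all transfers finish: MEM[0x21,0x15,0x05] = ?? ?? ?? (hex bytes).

MEM[0x21,0x15,0x05] = d2 ab 37

[0] 0x02->0x08 len=2 : 7b d7
[1] 0x15->0x20 len=2 : ab 39
[2] 0x24->0x20 len=3 : cd d2 37
[3] 0x20->0x03 len=3 : cd d2 37
query mem[0x21]=0xd2, mem[0x15]=0xab, mem[0x05]=0x37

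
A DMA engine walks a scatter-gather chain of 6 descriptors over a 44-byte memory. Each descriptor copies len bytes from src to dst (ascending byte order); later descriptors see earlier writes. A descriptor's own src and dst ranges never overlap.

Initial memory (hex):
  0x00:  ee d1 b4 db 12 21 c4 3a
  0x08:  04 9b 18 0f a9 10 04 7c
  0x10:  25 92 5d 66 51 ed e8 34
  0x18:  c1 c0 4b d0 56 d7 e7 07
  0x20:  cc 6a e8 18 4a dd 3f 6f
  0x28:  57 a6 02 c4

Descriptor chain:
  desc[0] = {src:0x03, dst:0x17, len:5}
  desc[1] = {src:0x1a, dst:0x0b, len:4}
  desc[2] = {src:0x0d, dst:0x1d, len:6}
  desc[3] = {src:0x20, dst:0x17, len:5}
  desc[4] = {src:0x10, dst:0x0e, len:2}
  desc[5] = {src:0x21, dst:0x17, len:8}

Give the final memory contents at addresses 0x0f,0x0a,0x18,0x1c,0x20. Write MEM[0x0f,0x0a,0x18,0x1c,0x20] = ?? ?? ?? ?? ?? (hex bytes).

MEM[0x0f,0x0a,0x18,0x1c,0x20] = 92 18 5d 3f 25

[0] 0x03->0x17 len=5 : db 12 21 c4 3a
[1] 0x1a->0x0b len=4 : c4 3a 56 d7
[2] 0x0d->0x1d len=6 : 56 d7 7c 25 92 5d
[3] 0x20->0x17 len=5 : 25 92 5d 18 4a
[4] 0x10->0x0e len=2 : 25 92
[5] 0x21->0x17 len=8 : 92 5d 18 4a dd 3f 6f 57
query mem[0x0f]=0x92, mem[0x0a]=0x18, mem[0x18]=0x5d, mem[0x1c]=0x3f, mem[0x20]=0x25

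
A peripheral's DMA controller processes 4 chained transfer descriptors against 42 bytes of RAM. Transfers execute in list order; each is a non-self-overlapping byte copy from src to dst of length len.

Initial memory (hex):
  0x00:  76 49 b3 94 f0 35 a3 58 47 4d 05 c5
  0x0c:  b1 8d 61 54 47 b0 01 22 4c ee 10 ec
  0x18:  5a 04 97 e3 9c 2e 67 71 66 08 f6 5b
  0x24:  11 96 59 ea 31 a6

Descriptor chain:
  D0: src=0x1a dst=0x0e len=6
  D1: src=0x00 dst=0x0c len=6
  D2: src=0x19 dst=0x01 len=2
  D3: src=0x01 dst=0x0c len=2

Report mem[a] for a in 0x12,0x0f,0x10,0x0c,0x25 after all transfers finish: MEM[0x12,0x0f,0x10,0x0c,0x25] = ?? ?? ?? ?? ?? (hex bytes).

#0 dst[0x0e+6] := {0x97,0xe3,0x9c,0x2e,0x67,0x71}
#1 dst[0x0c+6] := {0x76,0x49,0xb3,0x94,0xf0,0x35}
#2 dst[0x01+2] := {0x04,0x97}
#3 dst[0x0c+2] := {0x04,0x97}
query mem[0x12]=0x67, mem[0x0f]=0x94, mem[0x10]=0xf0, mem[0x0c]=0x04, mem[0x25]=0x96

MEM[0x12,0x0f,0x10,0x0c,0x25] = 67 94 f0 04 96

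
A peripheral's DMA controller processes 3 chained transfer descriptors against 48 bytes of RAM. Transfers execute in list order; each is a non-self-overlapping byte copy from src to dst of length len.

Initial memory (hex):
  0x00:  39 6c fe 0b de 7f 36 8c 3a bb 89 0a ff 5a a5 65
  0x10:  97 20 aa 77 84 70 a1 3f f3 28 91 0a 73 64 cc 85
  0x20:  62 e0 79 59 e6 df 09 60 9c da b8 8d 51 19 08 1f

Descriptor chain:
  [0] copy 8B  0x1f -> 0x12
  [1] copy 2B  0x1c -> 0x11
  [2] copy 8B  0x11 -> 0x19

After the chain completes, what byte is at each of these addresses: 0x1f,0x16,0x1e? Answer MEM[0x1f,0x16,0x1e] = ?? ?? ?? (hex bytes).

#0 dst[0x12+8] := {0x85,0x62,0xe0,0x79,0x59,0xe6,0xdf,0x09}
#1 dst[0x11+2] := {0x73,0x64}
#2 dst[0x19+8] := {0x73,0x64,0x62,0xe0,0x79,0x59,0xe6,0xdf}
query mem[0x1f]=0xe6, mem[0x16]=0x59, mem[0x1e]=0x59

MEM[0x1f,0x16,0x1e] = e6 59 59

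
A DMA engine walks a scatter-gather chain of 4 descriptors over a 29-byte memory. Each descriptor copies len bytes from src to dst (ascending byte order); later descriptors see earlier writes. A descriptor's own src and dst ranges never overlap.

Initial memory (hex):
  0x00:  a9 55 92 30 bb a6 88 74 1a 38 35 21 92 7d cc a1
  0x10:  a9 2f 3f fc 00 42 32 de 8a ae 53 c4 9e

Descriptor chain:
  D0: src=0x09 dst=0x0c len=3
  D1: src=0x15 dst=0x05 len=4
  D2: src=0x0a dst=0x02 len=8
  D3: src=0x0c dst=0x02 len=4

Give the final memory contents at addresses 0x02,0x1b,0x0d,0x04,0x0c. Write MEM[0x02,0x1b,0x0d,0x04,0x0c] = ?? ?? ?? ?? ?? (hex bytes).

MEM[0x02,0x1b,0x0d,0x04,0x0c] = 38 c4 35 21 38

  after D0: wrote 3B at 0x0c = 383521
  after D1: wrote 4B at 0x05 = 4232de8a
  after D2: wrote 8B at 0x02 = 3521383521a1a92f
  after D3: wrote 4B at 0x02 = 383521a1
query mem[0x02]=0x38, mem[0x1b]=0xc4, mem[0x0d]=0x35, mem[0x04]=0x21, mem[0x0c]=0x38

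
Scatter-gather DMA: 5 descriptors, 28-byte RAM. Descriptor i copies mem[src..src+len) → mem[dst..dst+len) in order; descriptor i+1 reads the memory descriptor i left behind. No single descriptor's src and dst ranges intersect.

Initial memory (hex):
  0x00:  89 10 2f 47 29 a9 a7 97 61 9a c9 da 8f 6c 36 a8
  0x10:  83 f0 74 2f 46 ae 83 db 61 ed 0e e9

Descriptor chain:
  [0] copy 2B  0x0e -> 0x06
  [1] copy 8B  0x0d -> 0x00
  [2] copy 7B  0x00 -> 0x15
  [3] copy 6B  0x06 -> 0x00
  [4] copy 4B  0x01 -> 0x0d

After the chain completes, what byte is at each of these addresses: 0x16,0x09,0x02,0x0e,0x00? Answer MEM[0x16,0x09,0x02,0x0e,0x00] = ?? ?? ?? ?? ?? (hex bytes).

MEM[0x16,0x09,0x02,0x0e,0x00] = 36 9a 61 61 2f

[0] 0x0e->0x06 len=2 : 36 a8
[1] 0x0d->0x00 len=8 : 6c 36 a8 83 f0 74 2f 46
[2] 0x00->0x15 len=7 : 6c 36 a8 83 f0 74 2f
[3] 0x06->0x00 len=6 : 2f 46 61 9a c9 da
[4] 0x01->0x0d len=4 : 46 61 9a c9
query mem[0x16]=0x36, mem[0x09]=0x9a, mem[0x02]=0x61, mem[0x0e]=0x61, mem[0x00]=0x2f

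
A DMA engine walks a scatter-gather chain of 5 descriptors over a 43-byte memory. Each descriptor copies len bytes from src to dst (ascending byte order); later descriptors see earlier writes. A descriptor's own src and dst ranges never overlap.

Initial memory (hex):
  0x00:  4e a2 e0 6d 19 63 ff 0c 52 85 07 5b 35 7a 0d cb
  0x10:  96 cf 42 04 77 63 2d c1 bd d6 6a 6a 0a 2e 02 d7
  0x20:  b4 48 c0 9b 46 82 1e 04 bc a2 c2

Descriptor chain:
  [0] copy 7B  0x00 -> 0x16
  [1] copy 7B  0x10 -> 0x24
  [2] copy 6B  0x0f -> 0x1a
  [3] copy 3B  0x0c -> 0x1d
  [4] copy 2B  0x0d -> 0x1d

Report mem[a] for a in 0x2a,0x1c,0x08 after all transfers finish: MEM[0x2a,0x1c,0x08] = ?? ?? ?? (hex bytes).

MEM[0x2a,0x1c,0x08] = 4e cf 52

  after D0: wrote 7B at 0x16 = 4ea2e06d1963ff
  after D1: wrote 7B at 0x24 = 96cf420477634e
  after D2: wrote 6B at 0x1a = cb96cf420477
  after D3: wrote 3B at 0x1d = 357a0d
  after D4: wrote 2B at 0x1d = 7a0d
query mem[0x2a]=0x4e, mem[0x1c]=0xcf, mem[0x08]=0x52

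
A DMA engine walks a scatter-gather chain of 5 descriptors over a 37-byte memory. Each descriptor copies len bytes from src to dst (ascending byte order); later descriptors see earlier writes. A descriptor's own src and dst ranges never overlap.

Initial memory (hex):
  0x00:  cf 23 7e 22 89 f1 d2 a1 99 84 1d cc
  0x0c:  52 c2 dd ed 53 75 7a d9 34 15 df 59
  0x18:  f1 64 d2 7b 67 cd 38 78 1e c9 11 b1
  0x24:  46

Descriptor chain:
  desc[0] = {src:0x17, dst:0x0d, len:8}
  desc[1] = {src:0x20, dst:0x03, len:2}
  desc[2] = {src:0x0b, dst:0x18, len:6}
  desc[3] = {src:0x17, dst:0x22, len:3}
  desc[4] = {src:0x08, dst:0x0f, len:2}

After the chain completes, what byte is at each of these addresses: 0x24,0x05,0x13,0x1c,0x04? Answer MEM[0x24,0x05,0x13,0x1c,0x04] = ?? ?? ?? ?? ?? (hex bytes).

[0] 0x17->0x0d len=8 : 59 f1 64 d2 7b 67 cd 38
[1] 0x20->0x03 len=2 : 1e c9
[2] 0x0b->0x18 len=6 : cc 52 59 f1 64 d2
[3] 0x17->0x22 len=3 : 59 cc 52
[4] 0x08->0x0f len=2 : 99 84
query mem[0x24]=0x52, mem[0x05]=0xf1, mem[0x13]=0xcd, mem[0x1c]=0x64, mem[0x04]=0xc9

MEM[0x24,0x05,0x13,0x1c,0x04] = 52 f1 cd 64 c9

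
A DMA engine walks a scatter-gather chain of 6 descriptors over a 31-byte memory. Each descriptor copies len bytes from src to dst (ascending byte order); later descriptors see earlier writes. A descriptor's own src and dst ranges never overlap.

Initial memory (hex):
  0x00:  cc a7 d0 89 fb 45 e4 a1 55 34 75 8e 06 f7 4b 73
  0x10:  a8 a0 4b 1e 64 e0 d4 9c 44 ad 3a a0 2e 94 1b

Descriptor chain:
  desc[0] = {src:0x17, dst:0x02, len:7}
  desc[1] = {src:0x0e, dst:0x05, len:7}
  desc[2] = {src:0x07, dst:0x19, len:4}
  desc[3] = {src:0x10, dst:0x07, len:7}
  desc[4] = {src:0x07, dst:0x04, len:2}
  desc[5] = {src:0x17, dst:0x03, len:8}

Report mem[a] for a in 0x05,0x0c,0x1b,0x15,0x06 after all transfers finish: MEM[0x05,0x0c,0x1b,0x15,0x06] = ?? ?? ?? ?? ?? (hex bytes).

  after D0: wrote 7B at 0x02 = 9c44ad3aa02e94
  after D1: wrote 7B at 0x05 = 4b73a8a04b1e64
  after D2: wrote 4B at 0x19 = a8a04b1e
  after D3: wrote 7B at 0x07 = a8a04b1e64e0d4
  after D4: wrote 2B at 0x04 = a8a0
  after D5: wrote 8B at 0x03 = 9c44a8a04b1e941b
query mem[0x05]=0xa8, mem[0x0c]=0xe0, mem[0x1b]=0x4b, mem[0x15]=0xe0, mem[0x06]=0xa0

MEM[0x05,0x0c,0x1b,0x15,0x06] = a8 e0 4b e0 a0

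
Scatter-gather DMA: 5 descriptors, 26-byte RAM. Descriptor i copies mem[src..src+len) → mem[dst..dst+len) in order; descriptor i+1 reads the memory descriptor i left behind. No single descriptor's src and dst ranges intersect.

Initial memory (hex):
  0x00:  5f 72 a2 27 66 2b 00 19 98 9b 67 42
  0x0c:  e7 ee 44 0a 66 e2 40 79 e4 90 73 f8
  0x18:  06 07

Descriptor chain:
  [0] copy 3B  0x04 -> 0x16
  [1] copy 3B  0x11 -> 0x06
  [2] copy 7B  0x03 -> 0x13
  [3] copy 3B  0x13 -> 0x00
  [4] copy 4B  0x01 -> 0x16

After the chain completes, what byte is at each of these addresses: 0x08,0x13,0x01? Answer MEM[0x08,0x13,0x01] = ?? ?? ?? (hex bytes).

MEM[0x08,0x13,0x01] = 79 27 66

[0] 0x04->0x16 len=3 : 66 2b 00
[1] 0x11->0x06 len=3 : e2 40 79
[2] 0x03->0x13 len=7 : 27 66 2b e2 40 79 9b
[3] 0x13->0x00 len=3 : 27 66 2b
[4] 0x01->0x16 len=4 : 66 2b 27 66
query mem[0x08]=0x79, mem[0x13]=0x27, mem[0x01]=0x66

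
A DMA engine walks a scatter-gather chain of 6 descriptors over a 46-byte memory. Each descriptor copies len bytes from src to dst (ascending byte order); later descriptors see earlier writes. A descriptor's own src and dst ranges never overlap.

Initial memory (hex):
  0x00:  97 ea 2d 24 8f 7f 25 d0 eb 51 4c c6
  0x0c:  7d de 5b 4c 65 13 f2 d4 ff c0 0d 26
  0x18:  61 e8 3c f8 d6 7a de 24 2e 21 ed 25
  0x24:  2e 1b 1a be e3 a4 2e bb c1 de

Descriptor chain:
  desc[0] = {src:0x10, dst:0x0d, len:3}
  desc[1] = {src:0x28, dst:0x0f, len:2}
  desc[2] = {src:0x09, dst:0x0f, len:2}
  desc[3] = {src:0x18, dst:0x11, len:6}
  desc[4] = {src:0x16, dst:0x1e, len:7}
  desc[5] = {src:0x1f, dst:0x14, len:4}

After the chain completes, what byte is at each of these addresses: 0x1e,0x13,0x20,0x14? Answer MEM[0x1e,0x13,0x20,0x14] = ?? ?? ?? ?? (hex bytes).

[0] 0x10->0x0d len=3 : 65 13 f2
[1] 0x28->0x0f len=2 : e3 a4
[2] 0x09->0x0f len=2 : 51 4c
[3] 0x18->0x11 len=6 : 61 e8 3c f8 d6 7a
[4] 0x16->0x1e len=7 : 7a 26 61 e8 3c f8 d6
[5] 0x1f->0x14 len=4 : 26 61 e8 3c
query mem[0x1e]=0x7a, mem[0x13]=0x3c, mem[0x20]=0x61, mem[0x14]=0x26

MEM[0x1e,0x13,0x20,0x14] = 7a 3c 61 26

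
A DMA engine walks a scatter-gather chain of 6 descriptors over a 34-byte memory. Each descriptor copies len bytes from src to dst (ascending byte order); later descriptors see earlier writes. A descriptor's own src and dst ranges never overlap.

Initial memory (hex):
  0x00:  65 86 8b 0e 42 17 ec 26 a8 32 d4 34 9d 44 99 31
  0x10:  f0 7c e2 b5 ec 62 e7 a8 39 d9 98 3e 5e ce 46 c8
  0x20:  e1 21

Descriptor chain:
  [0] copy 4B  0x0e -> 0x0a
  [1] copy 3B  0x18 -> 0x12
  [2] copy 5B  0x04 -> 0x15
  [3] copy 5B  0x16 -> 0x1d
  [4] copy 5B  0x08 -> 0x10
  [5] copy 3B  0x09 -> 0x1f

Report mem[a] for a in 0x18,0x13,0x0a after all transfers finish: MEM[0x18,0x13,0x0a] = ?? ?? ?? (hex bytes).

MEM[0x18,0x13,0x0a] = 26 31 99

D0: mem[0x0a..0x0d] <- [99 31 f0 7c]
D1: mem[0x12..0x14] <- [39 d9 98]
D2: mem[0x15..0x19] <- [42 17 ec 26 a8]
D3: mem[0x1d..0x21] <- [17 ec 26 a8 98]
D4: mem[0x10..0x14] <- [a8 32 99 31 f0]
D5: mem[0x1f..0x21] <- [32 99 31]
query mem[0x18]=0x26, mem[0x13]=0x31, mem[0x0a]=0x99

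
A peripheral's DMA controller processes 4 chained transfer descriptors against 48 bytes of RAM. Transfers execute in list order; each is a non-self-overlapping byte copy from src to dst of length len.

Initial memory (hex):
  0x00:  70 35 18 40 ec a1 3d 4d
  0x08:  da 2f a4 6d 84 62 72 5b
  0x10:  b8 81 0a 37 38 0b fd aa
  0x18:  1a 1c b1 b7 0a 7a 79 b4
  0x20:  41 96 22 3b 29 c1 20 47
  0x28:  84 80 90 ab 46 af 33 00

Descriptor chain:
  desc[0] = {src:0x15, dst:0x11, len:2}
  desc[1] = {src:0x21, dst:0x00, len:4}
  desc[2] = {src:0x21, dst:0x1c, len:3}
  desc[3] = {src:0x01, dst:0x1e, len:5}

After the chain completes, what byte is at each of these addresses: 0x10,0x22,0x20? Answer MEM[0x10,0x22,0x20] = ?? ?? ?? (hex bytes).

#0 dst[0x11+2] := {0x0b,0xfd}
#1 dst[0x00+4] := {0x96,0x22,0x3b,0x29}
#2 dst[0x1c+3] := {0x96,0x22,0x3b}
#3 dst[0x1e+5] := {0x22,0x3b,0x29,0xec,0xa1}
query mem[0x10]=0xb8, mem[0x22]=0xa1, mem[0x20]=0x29

MEM[0x10,0x22,0x20] = b8 a1 29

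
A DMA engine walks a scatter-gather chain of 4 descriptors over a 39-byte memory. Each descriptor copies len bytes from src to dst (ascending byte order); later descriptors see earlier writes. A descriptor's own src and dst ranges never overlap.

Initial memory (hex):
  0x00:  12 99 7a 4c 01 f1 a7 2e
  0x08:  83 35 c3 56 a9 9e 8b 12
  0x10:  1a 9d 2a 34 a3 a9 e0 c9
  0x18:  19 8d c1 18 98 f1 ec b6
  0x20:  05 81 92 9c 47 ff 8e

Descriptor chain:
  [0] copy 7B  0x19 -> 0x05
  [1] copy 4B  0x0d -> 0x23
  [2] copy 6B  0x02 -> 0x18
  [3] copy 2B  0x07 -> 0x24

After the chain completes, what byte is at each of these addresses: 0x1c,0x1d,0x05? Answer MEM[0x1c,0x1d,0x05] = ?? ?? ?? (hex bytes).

D0: mem[0x05..0x0b] <- [8d c1 18 98 f1 ec b6]
D1: mem[0x23..0x26] <- [9e 8b 12 1a]
D2: mem[0x18..0x1d] <- [7a 4c 01 8d c1 18]
D3: mem[0x24..0x25] <- [18 98]
query mem[0x1c]=0xc1, mem[0x1d]=0x18, mem[0x05]=0x8d

MEM[0x1c,0x1d,0x05] = c1 18 8d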